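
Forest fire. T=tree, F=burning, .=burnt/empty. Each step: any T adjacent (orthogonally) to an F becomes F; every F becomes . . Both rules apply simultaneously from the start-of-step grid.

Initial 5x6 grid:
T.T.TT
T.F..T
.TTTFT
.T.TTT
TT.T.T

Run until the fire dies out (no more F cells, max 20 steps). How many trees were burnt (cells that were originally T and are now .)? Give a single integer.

Step 1: +5 fires, +2 burnt (F count now 5)
Step 2: +4 fires, +5 burnt (F count now 4)
Step 3: +4 fires, +4 burnt (F count now 4)
Step 4: +2 fires, +4 burnt (F count now 2)
Step 5: +1 fires, +2 burnt (F count now 1)
Step 6: +0 fires, +1 burnt (F count now 0)
Fire out after step 6
Initially T: 18, now '.': 28
Total burnt (originally-T cells now '.'): 16

Answer: 16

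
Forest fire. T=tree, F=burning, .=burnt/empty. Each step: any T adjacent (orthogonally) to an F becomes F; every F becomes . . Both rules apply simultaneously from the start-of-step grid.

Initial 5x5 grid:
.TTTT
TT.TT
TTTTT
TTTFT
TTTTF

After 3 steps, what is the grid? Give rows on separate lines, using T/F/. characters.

Step 1: 4 trees catch fire, 2 burn out
  .TTTT
  TT.TT
  TTTFT
  TTF.F
  TTTF.
Step 2: 5 trees catch fire, 4 burn out
  .TTTT
  TT.FT
  TTF.F
  TF...
  TTF..
Step 3: 5 trees catch fire, 5 burn out
  .TTFT
  TT..F
  TF...
  F....
  TF...

.TTFT
TT..F
TF...
F....
TF...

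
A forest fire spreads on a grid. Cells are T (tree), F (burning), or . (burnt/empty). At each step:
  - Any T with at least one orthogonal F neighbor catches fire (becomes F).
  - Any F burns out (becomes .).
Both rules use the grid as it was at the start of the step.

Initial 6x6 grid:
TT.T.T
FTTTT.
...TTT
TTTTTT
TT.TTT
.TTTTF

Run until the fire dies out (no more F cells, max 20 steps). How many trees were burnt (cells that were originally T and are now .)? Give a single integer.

Step 1: +4 fires, +2 burnt (F count now 4)
Step 2: +5 fires, +4 burnt (F count now 5)
Step 3: +5 fires, +5 burnt (F count now 5)
Step 4: +6 fires, +5 burnt (F count now 6)
Step 5: +2 fires, +6 burnt (F count now 2)
Step 6: +2 fires, +2 burnt (F count now 2)
Step 7: +1 fires, +2 burnt (F count now 1)
Step 8: +0 fires, +1 burnt (F count now 0)
Fire out after step 8
Initially T: 26, now '.': 35
Total burnt (originally-T cells now '.'): 25

Answer: 25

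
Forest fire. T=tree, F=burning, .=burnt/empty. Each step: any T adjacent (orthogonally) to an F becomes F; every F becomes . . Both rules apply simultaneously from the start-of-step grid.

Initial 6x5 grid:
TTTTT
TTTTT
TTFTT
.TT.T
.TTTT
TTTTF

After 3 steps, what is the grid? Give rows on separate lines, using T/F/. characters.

Step 1: 6 trees catch fire, 2 burn out
  TTTTT
  TTFTT
  TF.FT
  .TF.T
  .TTTF
  TTTF.
Step 2: 10 trees catch fire, 6 burn out
  TTFTT
  TF.FT
  F...F
  .F..F
  .TFF.
  TTF..
Step 3: 6 trees catch fire, 10 burn out
  TF.FT
  F...F
  .....
  .....
  .F...
  TF...

TF.FT
F...F
.....
.....
.F...
TF...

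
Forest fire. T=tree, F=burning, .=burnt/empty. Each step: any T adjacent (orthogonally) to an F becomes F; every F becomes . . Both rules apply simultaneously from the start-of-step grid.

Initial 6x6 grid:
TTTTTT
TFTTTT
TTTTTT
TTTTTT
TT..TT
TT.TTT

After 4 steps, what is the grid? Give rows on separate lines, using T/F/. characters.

Step 1: 4 trees catch fire, 1 burn out
  TFTTTT
  F.FTTT
  TFTTTT
  TTTTTT
  TT..TT
  TT.TTT
Step 2: 6 trees catch fire, 4 burn out
  F.FTTT
  ...FTT
  F.FTTT
  TFTTTT
  TT..TT
  TT.TTT
Step 3: 6 trees catch fire, 6 burn out
  ...FTT
  ....FT
  ...FTT
  F.FTTT
  TF..TT
  TT.TTT
Step 4: 6 trees catch fire, 6 burn out
  ....FT
  .....F
  ....FT
  ...FTT
  F...TT
  TF.TTT

....FT
.....F
....FT
...FTT
F...TT
TF.TTT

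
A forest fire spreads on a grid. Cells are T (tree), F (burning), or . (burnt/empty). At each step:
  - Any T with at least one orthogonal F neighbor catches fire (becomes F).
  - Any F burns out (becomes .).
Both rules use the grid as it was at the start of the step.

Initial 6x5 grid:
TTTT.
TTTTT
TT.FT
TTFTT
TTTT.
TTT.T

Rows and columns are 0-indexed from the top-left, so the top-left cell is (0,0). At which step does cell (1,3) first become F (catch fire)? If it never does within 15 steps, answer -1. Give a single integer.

Step 1: cell (1,3)='F' (+5 fires, +2 burnt)
  -> target ignites at step 1
Step 2: cell (1,3)='.' (+9 fires, +5 burnt)
Step 3: cell (1,3)='.' (+5 fires, +9 burnt)
Step 4: cell (1,3)='.' (+3 fires, +5 burnt)
Step 5: cell (1,3)='.' (+1 fires, +3 burnt)
Step 6: cell (1,3)='.' (+0 fires, +1 burnt)
  fire out at step 6

1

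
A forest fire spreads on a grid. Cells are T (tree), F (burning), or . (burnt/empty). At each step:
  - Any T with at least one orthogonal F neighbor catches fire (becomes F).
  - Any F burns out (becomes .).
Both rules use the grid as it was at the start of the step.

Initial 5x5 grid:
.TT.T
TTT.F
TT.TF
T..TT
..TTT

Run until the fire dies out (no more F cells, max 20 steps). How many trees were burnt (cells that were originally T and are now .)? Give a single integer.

Answer: 7

Derivation:
Step 1: +3 fires, +2 burnt (F count now 3)
Step 2: +2 fires, +3 burnt (F count now 2)
Step 3: +1 fires, +2 burnt (F count now 1)
Step 4: +1 fires, +1 burnt (F count now 1)
Step 5: +0 fires, +1 burnt (F count now 0)
Fire out after step 5
Initially T: 15, now '.': 17
Total burnt (originally-T cells now '.'): 7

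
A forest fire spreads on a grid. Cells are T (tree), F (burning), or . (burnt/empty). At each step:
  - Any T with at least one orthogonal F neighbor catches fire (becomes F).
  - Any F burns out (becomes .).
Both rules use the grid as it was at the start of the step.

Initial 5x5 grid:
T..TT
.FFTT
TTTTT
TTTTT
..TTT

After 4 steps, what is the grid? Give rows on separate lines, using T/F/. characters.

Step 1: 3 trees catch fire, 2 burn out
  T..TT
  ...FT
  TFFTT
  TTTTT
  ..TTT
Step 2: 6 trees catch fire, 3 burn out
  T..FT
  ....F
  F..FT
  TFFTT
  ..TTT
Step 3: 5 trees catch fire, 6 burn out
  T...F
  .....
  ....F
  F..FT
  ..FTT
Step 4: 2 trees catch fire, 5 burn out
  T....
  .....
  .....
  ....F
  ...FT

T....
.....
.....
....F
...FT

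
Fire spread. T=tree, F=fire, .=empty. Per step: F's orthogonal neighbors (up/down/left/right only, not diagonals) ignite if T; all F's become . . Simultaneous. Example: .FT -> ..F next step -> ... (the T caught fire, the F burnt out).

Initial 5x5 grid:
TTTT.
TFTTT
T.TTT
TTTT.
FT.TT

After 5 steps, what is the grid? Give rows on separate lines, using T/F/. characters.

Step 1: 5 trees catch fire, 2 burn out
  TFTT.
  F.FTT
  T.TTT
  FTTT.
  .F.TT
Step 2: 6 trees catch fire, 5 burn out
  F.FT.
  ...FT
  F.FTT
  .FTT.
  ...TT
Step 3: 4 trees catch fire, 6 burn out
  ...F.
  ....F
  ...FT
  ..FT.
  ...TT
Step 4: 2 trees catch fire, 4 burn out
  .....
  .....
  ....F
  ...F.
  ...TT
Step 5: 1 trees catch fire, 2 burn out
  .....
  .....
  .....
  .....
  ...FT

.....
.....
.....
.....
...FT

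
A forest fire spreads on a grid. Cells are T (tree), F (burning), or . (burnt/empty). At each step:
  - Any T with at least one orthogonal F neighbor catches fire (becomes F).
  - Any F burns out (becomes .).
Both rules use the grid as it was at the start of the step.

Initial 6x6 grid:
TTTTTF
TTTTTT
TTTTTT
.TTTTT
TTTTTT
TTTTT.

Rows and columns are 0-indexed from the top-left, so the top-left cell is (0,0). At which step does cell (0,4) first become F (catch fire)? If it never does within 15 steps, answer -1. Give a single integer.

Step 1: cell (0,4)='F' (+2 fires, +1 burnt)
  -> target ignites at step 1
Step 2: cell (0,4)='.' (+3 fires, +2 burnt)
Step 3: cell (0,4)='.' (+4 fires, +3 burnt)
Step 4: cell (0,4)='.' (+5 fires, +4 burnt)
Step 5: cell (0,4)='.' (+5 fires, +5 burnt)
Step 6: cell (0,4)='.' (+5 fires, +5 burnt)
Step 7: cell (0,4)='.' (+4 fires, +5 burnt)
Step 8: cell (0,4)='.' (+2 fires, +4 burnt)
Step 9: cell (0,4)='.' (+2 fires, +2 burnt)
Step 10: cell (0,4)='.' (+1 fires, +2 burnt)
Step 11: cell (0,4)='.' (+0 fires, +1 burnt)
  fire out at step 11

1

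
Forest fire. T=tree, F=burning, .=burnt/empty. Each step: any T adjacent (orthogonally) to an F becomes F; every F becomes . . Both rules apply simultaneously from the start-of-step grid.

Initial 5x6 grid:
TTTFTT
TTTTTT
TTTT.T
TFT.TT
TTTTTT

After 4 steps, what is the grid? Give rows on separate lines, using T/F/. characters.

Step 1: 7 trees catch fire, 2 burn out
  TTF.FT
  TTTFTT
  TFTT.T
  F.F.TT
  TFTTTT
Step 2: 10 trees catch fire, 7 burn out
  TF...F
  TFF.FT
  F.FF.T
  ....TT
  F.FTTT
Step 3: 4 trees catch fire, 10 burn out
  F.....
  F....F
  .....T
  ....TT
  ...FTT
Step 4: 2 trees catch fire, 4 burn out
  ......
  ......
  .....F
  ....TT
  ....FT

......
......
.....F
....TT
....FT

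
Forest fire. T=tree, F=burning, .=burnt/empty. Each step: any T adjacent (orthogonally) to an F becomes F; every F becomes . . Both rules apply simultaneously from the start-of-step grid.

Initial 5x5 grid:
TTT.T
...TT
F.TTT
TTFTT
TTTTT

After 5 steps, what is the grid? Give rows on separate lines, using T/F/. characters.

Step 1: 5 trees catch fire, 2 burn out
  TTT.T
  ...TT
  ..FTT
  FF.FT
  TTFTT
Step 2: 5 trees catch fire, 5 burn out
  TTT.T
  ...TT
  ...FT
  ....F
  FF.FT
Step 3: 3 trees catch fire, 5 burn out
  TTT.T
  ...FT
  ....F
  .....
  ....F
Step 4: 1 trees catch fire, 3 burn out
  TTT.T
  ....F
  .....
  .....
  .....
Step 5: 1 trees catch fire, 1 burn out
  TTT.F
  .....
  .....
  .....
  .....

TTT.F
.....
.....
.....
.....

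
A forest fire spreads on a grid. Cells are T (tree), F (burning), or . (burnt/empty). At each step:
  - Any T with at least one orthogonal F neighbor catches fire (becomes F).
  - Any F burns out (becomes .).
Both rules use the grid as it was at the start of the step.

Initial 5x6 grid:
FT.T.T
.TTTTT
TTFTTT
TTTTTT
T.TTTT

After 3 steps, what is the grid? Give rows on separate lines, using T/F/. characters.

Step 1: 5 trees catch fire, 2 burn out
  .F.T.T
  .TFTTT
  TF.FTT
  TTFTTT
  T.TTTT
Step 2: 7 trees catch fire, 5 burn out
  ...T.T
  .F.FTT
  F...FT
  TF.FTT
  T.FTTT
Step 3: 6 trees catch fire, 7 burn out
  ...F.T
  ....FT
  .....F
  F...FT
  T..FTT

...F.T
....FT
.....F
F...FT
T..FTT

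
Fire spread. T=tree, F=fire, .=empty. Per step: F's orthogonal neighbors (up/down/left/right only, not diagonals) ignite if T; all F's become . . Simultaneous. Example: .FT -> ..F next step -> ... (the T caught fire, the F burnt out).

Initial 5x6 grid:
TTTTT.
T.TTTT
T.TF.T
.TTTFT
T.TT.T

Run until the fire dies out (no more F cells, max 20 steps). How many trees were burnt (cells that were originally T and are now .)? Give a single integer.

Step 1: +4 fires, +2 burnt (F count now 4)
Step 2: +7 fires, +4 burnt (F count now 7)
Step 3: +5 fires, +7 burnt (F count now 5)
Step 4: +1 fires, +5 burnt (F count now 1)
Step 5: +1 fires, +1 burnt (F count now 1)
Step 6: +1 fires, +1 burnt (F count now 1)
Step 7: +1 fires, +1 burnt (F count now 1)
Step 8: +0 fires, +1 burnt (F count now 0)
Fire out after step 8
Initially T: 21, now '.': 29
Total burnt (originally-T cells now '.'): 20

Answer: 20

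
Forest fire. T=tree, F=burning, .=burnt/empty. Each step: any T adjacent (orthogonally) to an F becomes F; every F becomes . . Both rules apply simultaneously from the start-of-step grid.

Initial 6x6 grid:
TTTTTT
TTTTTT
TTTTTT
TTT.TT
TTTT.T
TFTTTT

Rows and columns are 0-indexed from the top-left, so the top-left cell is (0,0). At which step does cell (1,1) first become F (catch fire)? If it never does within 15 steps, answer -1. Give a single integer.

Step 1: cell (1,1)='T' (+3 fires, +1 burnt)
Step 2: cell (1,1)='T' (+4 fires, +3 burnt)
Step 3: cell (1,1)='T' (+5 fires, +4 burnt)
Step 4: cell (1,1)='F' (+4 fires, +5 burnt)
  -> target ignites at step 4
Step 5: cell (1,1)='.' (+5 fires, +4 burnt)
Step 6: cell (1,1)='.' (+5 fires, +5 burnt)
Step 7: cell (1,1)='.' (+4 fires, +5 burnt)
Step 8: cell (1,1)='.' (+2 fires, +4 burnt)
Step 9: cell (1,1)='.' (+1 fires, +2 burnt)
Step 10: cell (1,1)='.' (+0 fires, +1 burnt)
  fire out at step 10

4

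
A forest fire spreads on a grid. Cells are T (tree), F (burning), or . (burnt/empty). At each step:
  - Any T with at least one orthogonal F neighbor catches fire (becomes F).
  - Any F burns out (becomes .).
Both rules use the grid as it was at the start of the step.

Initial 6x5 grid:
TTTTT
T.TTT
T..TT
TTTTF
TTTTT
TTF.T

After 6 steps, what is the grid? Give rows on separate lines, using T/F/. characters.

Step 1: 5 trees catch fire, 2 burn out
  TTTTT
  T.TTT
  T..TF
  TTTF.
  TTFTF
  TF..T
Step 2: 7 trees catch fire, 5 burn out
  TTTTT
  T.TTF
  T..F.
  TTF..
  TF.F.
  F...F
Step 3: 4 trees catch fire, 7 burn out
  TTTTF
  T.TF.
  T....
  TF...
  F....
  .....
Step 4: 3 trees catch fire, 4 burn out
  TTTF.
  T.F..
  T....
  F....
  .....
  .....
Step 5: 2 trees catch fire, 3 burn out
  TTF..
  T....
  F....
  .....
  .....
  .....
Step 6: 2 trees catch fire, 2 burn out
  TF...
  F....
  .....
  .....
  .....
  .....

TF...
F....
.....
.....
.....
.....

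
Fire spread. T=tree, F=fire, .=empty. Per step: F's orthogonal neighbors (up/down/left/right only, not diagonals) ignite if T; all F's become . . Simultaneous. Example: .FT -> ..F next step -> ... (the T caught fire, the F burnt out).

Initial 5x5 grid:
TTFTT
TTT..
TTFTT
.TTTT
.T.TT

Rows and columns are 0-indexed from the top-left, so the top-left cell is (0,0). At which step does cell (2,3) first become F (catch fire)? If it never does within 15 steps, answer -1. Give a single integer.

Step 1: cell (2,3)='F' (+6 fires, +2 burnt)
  -> target ignites at step 1
Step 2: cell (2,3)='.' (+7 fires, +6 burnt)
Step 3: cell (2,3)='.' (+4 fires, +7 burnt)
Step 4: cell (2,3)='.' (+1 fires, +4 burnt)
Step 5: cell (2,3)='.' (+0 fires, +1 burnt)
  fire out at step 5

1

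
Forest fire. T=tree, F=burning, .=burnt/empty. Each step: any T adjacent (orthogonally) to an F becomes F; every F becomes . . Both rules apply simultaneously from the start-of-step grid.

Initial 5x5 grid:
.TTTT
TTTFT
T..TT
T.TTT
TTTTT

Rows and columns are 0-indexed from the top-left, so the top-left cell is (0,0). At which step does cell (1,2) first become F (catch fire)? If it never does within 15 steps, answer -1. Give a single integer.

Step 1: cell (1,2)='F' (+4 fires, +1 burnt)
  -> target ignites at step 1
Step 2: cell (1,2)='.' (+5 fires, +4 burnt)
Step 3: cell (1,2)='.' (+5 fires, +5 burnt)
Step 4: cell (1,2)='.' (+3 fires, +5 burnt)
Step 5: cell (1,2)='.' (+2 fires, +3 burnt)
Step 6: cell (1,2)='.' (+1 fires, +2 burnt)
Step 7: cell (1,2)='.' (+0 fires, +1 burnt)
  fire out at step 7

1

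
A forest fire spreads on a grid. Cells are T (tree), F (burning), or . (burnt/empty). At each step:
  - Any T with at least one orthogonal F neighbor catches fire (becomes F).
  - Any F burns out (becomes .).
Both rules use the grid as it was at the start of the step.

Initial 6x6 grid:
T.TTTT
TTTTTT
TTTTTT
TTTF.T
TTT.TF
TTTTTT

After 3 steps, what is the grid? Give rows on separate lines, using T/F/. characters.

Step 1: 5 trees catch fire, 2 burn out
  T.TTTT
  TTTTTT
  TTTFTT
  TTF..F
  TTT.F.
  TTTTTF
Step 2: 7 trees catch fire, 5 burn out
  T.TTTT
  TTTFTT
  TTF.FF
  TF....
  TTF...
  TTTTF.
Step 3: 9 trees catch fire, 7 burn out
  T.TFTT
  TTF.FF
  TF....
  F.....
  TF....
  TTFF..

T.TFTT
TTF.FF
TF....
F.....
TF....
TTFF..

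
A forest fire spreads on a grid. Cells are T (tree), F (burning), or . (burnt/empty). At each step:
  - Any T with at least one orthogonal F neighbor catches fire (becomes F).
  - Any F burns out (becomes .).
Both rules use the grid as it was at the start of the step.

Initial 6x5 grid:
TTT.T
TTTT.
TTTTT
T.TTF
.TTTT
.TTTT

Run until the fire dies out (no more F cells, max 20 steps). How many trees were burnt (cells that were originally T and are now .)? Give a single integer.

Step 1: +3 fires, +1 burnt (F count now 3)
Step 2: +4 fires, +3 burnt (F count now 4)
Step 3: +4 fires, +4 burnt (F count now 4)
Step 4: +4 fires, +4 burnt (F count now 4)
Step 5: +4 fires, +4 burnt (F count now 4)
Step 6: +3 fires, +4 burnt (F count now 3)
Step 7: +1 fires, +3 burnt (F count now 1)
Step 8: +0 fires, +1 burnt (F count now 0)
Fire out after step 8
Initially T: 24, now '.': 29
Total burnt (originally-T cells now '.'): 23

Answer: 23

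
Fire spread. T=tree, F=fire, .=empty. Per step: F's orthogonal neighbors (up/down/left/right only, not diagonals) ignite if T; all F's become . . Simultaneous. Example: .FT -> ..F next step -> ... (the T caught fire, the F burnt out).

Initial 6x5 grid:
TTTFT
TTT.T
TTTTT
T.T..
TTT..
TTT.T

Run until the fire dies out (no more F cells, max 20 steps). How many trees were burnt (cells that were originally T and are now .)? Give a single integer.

Step 1: +2 fires, +1 burnt (F count now 2)
Step 2: +3 fires, +2 burnt (F count now 3)
Step 3: +4 fires, +3 burnt (F count now 4)
Step 4: +4 fires, +4 burnt (F count now 4)
Step 5: +2 fires, +4 burnt (F count now 2)
Step 6: +3 fires, +2 burnt (F count now 3)
Step 7: +2 fires, +3 burnt (F count now 2)
Step 8: +1 fires, +2 burnt (F count now 1)
Step 9: +0 fires, +1 burnt (F count now 0)
Fire out after step 9
Initially T: 22, now '.': 29
Total burnt (originally-T cells now '.'): 21

Answer: 21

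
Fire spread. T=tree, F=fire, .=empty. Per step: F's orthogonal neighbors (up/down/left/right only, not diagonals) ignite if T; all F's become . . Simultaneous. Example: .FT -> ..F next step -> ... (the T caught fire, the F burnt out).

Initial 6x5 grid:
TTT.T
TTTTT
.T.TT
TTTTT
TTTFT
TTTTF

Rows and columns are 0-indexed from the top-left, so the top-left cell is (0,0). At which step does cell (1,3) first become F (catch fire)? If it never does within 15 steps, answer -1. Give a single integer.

Step 1: cell (1,3)='T' (+4 fires, +2 burnt)
Step 2: cell (1,3)='T' (+5 fires, +4 burnt)
Step 3: cell (1,3)='F' (+5 fires, +5 burnt)
  -> target ignites at step 3
Step 4: cell (1,3)='.' (+5 fires, +5 burnt)
Step 5: cell (1,3)='.' (+3 fires, +5 burnt)
Step 6: cell (1,3)='.' (+2 fires, +3 burnt)
Step 7: cell (1,3)='.' (+1 fires, +2 burnt)
Step 8: cell (1,3)='.' (+0 fires, +1 burnt)
  fire out at step 8

3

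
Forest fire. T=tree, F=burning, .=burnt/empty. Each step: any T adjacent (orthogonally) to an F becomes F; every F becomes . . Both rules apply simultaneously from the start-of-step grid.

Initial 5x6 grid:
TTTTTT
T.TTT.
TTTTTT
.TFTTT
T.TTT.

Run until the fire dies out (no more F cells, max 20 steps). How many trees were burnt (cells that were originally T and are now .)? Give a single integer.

Step 1: +4 fires, +1 burnt (F count now 4)
Step 2: +5 fires, +4 burnt (F count now 5)
Step 3: +6 fires, +5 burnt (F count now 6)
Step 4: +5 fires, +6 burnt (F count now 5)
Step 5: +2 fires, +5 burnt (F count now 2)
Step 6: +1 fires, +2 burnt (F count now 1)
Step 7: +0 fires, +1 burnt (F count now 0)
Fire out after step 7
Initially T: 24, now '.': 29
Total burnt (originally-T cells now '.'): 23

Answer: 23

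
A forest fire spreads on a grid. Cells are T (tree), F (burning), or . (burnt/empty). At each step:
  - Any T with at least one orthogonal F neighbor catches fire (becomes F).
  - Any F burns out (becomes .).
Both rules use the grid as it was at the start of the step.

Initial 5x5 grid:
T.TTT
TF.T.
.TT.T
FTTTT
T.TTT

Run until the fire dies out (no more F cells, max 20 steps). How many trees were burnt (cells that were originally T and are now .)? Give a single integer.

Step 1: +4 fires, +2 burnt (F count now 4)
Step 2: +3 fires, +4 burnt (F count now 3)
Step 3: +2 fires, +3 burnt (F count now 2)
Step 4: +2 fires, +2 burnt (F count now 2)
Step 5: +2 fires, +2 burnt (F count now 2)
Step 6: +0 fires, +2 burnt (F count now 0)
Fire out after step 6
Initially T: 17, now '.': 21
Total burnt (originally-T cells now '.'): 13

Answer: 13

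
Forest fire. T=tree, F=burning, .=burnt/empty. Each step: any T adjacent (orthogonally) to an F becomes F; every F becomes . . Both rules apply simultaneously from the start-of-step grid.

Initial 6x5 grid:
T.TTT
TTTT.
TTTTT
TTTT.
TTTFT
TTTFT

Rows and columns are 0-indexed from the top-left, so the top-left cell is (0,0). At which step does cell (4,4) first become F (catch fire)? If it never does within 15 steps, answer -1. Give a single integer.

Step 1: cell (4,4)='F' (+5 fires, +2 burnt)
  -> target ignites at step 1
Step 2: cell (4,4)='.' (+4 fires, +5 burnt)
Step 3: cell (4,4)='.' (+6 fires, +4 burnt)
Step 4: cell (4,4)='.' (+4 fires, +6 burnt)
Step 5: cell (4,4)='.' (+4 fires, +4 burnt)
Step 6: cell (4,4)='.' (+1 fires, +4 burnt)
Step 7: cell (4,4)='.' (+1 fires, +1 burnt)
Step 8: cell (4,4)='.' (+0 fires, +1 burnt)
  fire out at step 8

1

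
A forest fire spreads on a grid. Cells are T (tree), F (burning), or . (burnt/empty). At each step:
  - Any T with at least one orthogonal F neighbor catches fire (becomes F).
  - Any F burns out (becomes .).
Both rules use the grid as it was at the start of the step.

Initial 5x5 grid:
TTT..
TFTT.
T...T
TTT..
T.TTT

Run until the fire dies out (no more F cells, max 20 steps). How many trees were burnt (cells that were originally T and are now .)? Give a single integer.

Answer: 14

Derivation:
Step 1: +3 fires, +1 burnt (F count now 3)
Step 2: +4 fires, +3 burnt (F count now 4)
Step 3: +1 fires, +4 burnt (F count now 1)
Step 4: +2 fires, +1 burnt (F count now 2)
Step 5: +1 fires, +2 burnt (F count now 1)
Step 6: +1 fires, +1 burnt (F count now 1)
Step 7: +1 fires, +1 burnt (F count now 1)
Step 8: +1 fires, +1 burnt (F count now 1)
Step 9: +0 fires, +1 burnt (F count now 0)
Fire out after step 9
Initially T: 15, now '.': 24
Total burnt (originally-T cells now '.'): 14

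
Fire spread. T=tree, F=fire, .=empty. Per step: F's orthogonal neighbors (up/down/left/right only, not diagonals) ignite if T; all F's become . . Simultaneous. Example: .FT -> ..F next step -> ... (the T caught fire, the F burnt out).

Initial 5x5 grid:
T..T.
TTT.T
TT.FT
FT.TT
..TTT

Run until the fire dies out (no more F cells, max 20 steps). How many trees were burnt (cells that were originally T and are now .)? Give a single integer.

Step 1: +4 fires, +2 burnt (F count now 4)
Step 2: +5 fires, +4 burnt (F count now 5)
Step 3: +4 fires, +5 burnt (F count now 4)
Step 4: +1 fires, +4 burnt (F count now 1)
Step 5: +0 fires, +1 burnt (F count now 0)
Fire out after step 5
Initially T: 15, now '.': 24
Total burnt (originally-T cells now '.'): 14

Answer: 14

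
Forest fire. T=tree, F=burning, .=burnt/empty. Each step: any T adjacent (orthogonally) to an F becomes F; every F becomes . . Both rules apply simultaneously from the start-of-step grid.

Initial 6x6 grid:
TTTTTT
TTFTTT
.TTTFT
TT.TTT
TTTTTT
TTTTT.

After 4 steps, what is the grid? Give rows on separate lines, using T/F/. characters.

Step 1: 8 trees catch fire, 2 burn out
  TTFTTT
  TF.FFT
  .TFF.F
  TT.TFT
  TTTTTT
  TTTTT.
Step 2: 9 trees catch fire, 8 burn out
  TF.FFT
  F....F
  .F....
  TT.F.F
  TTTTFT
  TTTTT.
Step 3: 6 trees catch fire, 9 burn out
  F....F
  ......
  ......
  TF....
  TTTF.F
  TTTTF.
Step 4: 4 trees catch fire, 6 burn out
  ......
  ......
  ......
  F.....
  TFF...
  TTTF..

......
......
......
F.....
TFF...
TTTF..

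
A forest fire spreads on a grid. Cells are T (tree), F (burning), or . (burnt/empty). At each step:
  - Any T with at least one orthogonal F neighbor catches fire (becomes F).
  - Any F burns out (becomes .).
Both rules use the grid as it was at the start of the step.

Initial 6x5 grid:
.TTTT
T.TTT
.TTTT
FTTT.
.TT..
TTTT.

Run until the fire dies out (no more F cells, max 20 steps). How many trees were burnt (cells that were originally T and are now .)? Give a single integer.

Answer: 20

Derivation:
Step 1: +1 fires, +1 burnt (F count now 1)
Step 2: +3 fires, +1 burnt (F count now 3)
Step 3: +4 fires, +3 burnt (F count now 4)
Step 4: +4 fires, +4 burnt (F count now 4)
Step 5: +4 fires, +4 burnt (F count now 4)
Step 6: +3 fires, +4 burnt (F count now 3)
Step 7: +1 fires, +3 burnt (F count now 1)
Step 8: +0 fires, +1 burnt (F count now 0)
Fire out after step 8
Initially T: 21, now '.': 29
Total burnt (originally-T cells now '.'): 20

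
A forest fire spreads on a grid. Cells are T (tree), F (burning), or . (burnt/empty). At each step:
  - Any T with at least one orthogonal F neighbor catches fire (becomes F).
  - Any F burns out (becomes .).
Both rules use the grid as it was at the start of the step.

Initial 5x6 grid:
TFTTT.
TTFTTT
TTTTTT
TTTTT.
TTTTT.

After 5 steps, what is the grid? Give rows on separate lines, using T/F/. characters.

Step 1: 5 trees catch fire, 2 burn out
  F.FTT.
  TF.FTT
  TTFTTT
  TTTTT.
  TTTTT.
Step 2: 6 trees catch fire, 5 burn out
  ...FT.
  F...FT
  TF.FTT
  TTFTT.
  TTTTT.
Step 3: 7 trees catch fire, 6 burn out
  ....F.
  .....F
  F...FT
  TF.FT.
  TTFTT.
Step 4: 5 trees catch fire, 7 burn out
  ......
  ......
  .....F
  F...F.
  TF.FT.
Step 5: 2 trees catch fire, 5 burn out
  ......
  ......
  ......
  ......
  F...F.

......
......
......
......
F...F.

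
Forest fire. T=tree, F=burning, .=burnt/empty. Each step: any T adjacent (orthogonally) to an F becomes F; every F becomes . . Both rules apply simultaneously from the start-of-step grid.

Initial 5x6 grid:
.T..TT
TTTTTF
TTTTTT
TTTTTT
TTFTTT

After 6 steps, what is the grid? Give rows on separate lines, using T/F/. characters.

Step 1: 6 trees catch fire, 2 burn out
  .T..TF
  TTTTF.
  TTTTTF
  TTFTTT
  TF.FTT
Step 2: 9 trees catch fire, 6 burn out
  .T..F.
  TTTF..
  TTFTF.
  TF.FTF
  F...FT
Step 3: 6 trees catch fire, 9 burn out
  .T....
  TTF...
  TF.F..
  F...F.
  .....F
Step 4: 2 trees catch fire, 6 burn out
  .T....
  TF....
  F.....
  ......
  ......
Step 5: 2 trees catch fire, 2 burn out
  .F....
  F.....
  ......
  ......
  ......
Step 6: 0 trees catch fire, 2 burn out
  ......
  ......
  ......
  ......
  ......

......
......
......
......
......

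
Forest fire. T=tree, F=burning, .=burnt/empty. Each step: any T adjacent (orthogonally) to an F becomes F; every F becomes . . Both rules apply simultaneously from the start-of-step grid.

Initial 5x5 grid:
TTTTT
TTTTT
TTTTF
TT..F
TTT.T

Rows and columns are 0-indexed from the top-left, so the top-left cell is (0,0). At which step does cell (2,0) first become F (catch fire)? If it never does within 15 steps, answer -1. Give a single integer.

Step 1: cell (2,0)='T' (+3 fires, +2 burnt)
Step 2: cell (2,0)='T' (+3 fires, +3 burnt)
Step 3: cell (2,0)='T' (+3 fires, +3 burnt)
Step 4: cell (2,0)='F' (+4 fires, +3 burnt)
  -> target ignites at step 4
Step 5: cell (2,0)='.' (+4 fires, +4 burnt)
Step 6: cell (2,0)='.' (+3 fires, +4 burnt)
Step 7: cell (2,0)='.' (+0 fires, +3 burnt)
  fire out at step 7

4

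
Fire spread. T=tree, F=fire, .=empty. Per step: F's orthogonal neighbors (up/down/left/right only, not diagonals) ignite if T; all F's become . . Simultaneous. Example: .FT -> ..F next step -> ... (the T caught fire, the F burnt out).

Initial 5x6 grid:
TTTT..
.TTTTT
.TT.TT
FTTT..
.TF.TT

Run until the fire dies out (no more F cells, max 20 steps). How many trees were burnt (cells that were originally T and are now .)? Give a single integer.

Step 1: +3 fires, +2 burnt (F count now 3)
Step 2: +3 fires, +3 burnt (F count now 3)
Step 3: +2 fires, +3 burnt (F count now 2)
Step 4: +3 fires, +2 burnt (F count now 3)
Step 5: +3 fires, +3 burnt (F count now 3)
Step 6: +2 fires, +3 burnt (F count now 2)
Step 7: +1 fires, +2 burnt (F count now 1)
Step 8: +0 fires, +1 burnt (F count now 0)
Fire out after step 8
Initially T: 19, now '.': 28
Total burnt (originally-T cells now '.'): 17

Answer: 17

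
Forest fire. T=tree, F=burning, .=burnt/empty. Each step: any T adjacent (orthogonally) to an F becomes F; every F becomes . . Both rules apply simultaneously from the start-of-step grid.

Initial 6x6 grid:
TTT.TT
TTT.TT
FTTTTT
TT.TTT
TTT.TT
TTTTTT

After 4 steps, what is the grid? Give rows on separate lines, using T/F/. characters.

Step 1: 3 trees catch fire, 1 burn out
  TTT.TT
  FTT.TT
  .FTTTT
  FT.TTT
  TTT.TT
  TTTTTT
Step 2: 5 trees catch fire, 3 burn out
  FTT.TT
  .FT.TT
  ..FTTT
  .F.TTT
  FTT.TT
  TTTTTT
Step 3: 5 trees catch fire, 5 burn out
  .FT.TT
  ..F.TT
  ...FTT
  ...TTT
  .FT.TT
  FTTTTT
Step 4: 5 trees catch fire, 5 burn out
  ..F.TT
  ....TT
  ....FT
  ...FTT
  ..F.TT
  .FTTTT

..F.TT
....TT
....FT
...FTT
..F.TT
.FTTTT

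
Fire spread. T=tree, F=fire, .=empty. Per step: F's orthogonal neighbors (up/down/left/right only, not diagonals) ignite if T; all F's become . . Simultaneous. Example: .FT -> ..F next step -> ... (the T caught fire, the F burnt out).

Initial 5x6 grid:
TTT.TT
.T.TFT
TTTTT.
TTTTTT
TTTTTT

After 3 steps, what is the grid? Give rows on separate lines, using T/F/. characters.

Step 1: 4 trees catch fire, 1 burn out
  TTT.FT
  .T.F.F
  TTTTF.
  TTTTTT
  TTTTTT
Step 2: 3 trees catch fire, 4 burn out
  TTT..F
  .T....
  TTTF..
  TTTTFT
  TTTTTT
Step 3: 4 trees catch fire, 3 burn out
  TTT...
  .T....
  TTF...
  TTTF.F
  TTTTFT

TTT...
.T....
TTF...
TTTF.F
TTTTFT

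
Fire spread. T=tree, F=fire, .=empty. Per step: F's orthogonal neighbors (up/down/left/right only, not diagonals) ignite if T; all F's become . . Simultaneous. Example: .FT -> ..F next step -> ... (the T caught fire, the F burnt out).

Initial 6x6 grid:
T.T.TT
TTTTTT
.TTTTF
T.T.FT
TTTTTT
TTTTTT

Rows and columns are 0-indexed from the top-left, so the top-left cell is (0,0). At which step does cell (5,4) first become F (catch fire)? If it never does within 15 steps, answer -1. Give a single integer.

Step 1: cell (5,4)='T' (+4 fires, +2 burnt)
Step 2: cell (5,4)='F' (+6 fires, +4 burnt)
  -> target ignites at step 2
Step 3: cell (5,4)='.' (+6 fires, +6 burnt)
Step 4: cell (5,4)='.' (+5 fires, +6 burnt)
Step 5: cell (5,4)='.' (+4 fires, +5 burnt)
Step 6: cell (5,4)='.' (+3 fires, +4 burnt)
Step 7: cell (5,4)='.' (+1 fires, +3 burnt)
Step 8: cell (5,4)='.' (+0 fires, +1 burnt)
  fire out at step 8

2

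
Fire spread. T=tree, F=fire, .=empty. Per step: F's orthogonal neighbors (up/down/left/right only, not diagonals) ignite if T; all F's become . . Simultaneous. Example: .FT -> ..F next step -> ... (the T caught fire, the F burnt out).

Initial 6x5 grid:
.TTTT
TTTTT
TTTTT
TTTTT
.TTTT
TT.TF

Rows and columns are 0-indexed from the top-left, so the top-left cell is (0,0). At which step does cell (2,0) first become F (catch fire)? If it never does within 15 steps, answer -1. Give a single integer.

Step 1: cell (2,0)='T' (+2 fires, +1 burnt)
Step 2: cell (2,0)='T' (+2 fires, +2 burnt)
Step 3: cell (2,0)='T' (+3 fires, +2 burnt)
Step 4: cell (2,0)='T' (+4 fires, +3 burnt)
Step 5: cell (2,0)='T' (+5 fires, +4 burnt)
Step 6: cell (2,0)='T' (+5 fires, +5 burnt)
Step 7: cell (2,0)='F' (+3 fires, +5 burnt)
  -> target ignites at step 7
Step 8: cell (2,0)='.' (+2 fires, +3 burnt)
Step 9: cell (2,0)='.' (+0 fires, +2 burnt)
  fire out at step 9

7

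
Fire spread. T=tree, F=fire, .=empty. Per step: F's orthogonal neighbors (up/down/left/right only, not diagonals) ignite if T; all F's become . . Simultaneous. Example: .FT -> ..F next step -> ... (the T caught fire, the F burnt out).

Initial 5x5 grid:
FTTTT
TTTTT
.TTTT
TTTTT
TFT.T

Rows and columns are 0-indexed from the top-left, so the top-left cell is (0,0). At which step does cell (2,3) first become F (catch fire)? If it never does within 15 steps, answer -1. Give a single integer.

Step 1: cell (2,3)='T' (+5 fires, +2 burnt)
Step 2: cell (2,3)='T' (+5 fires, +5 burnt)
Step 3: cell (2,3)='T' (+4 fires, +5 burnt)
Step 4: cell (2,3)='F' (+4 fires, +4 burnt)
  -> target ignites at step 4
Step 5: cell (2,3)='.' (+3 fires, +4 burnt)
Step 6: cell (2,3)='.' (+0 fires, +3 burnt)
  fire out at step 6

4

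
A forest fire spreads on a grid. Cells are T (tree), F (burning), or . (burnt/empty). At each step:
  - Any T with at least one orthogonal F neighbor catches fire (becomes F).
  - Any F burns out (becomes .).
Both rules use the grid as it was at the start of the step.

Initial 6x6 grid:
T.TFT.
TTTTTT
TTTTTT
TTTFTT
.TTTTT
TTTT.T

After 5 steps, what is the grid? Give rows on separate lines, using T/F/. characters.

Step 1: 7 trees catch fire, 2 burn out
  T.F.F.
  TTTFTT
  TTTFTT
  TTF.FT
  .TTFTT
  TTTT.T
Step 2: 9 trees catch fire, 7 burn out
  T.....
  TTF.FT
  TTF.FT
  TF...F
  .TF.FT
  TTTF.T
Step 3: 8 trees catch fire, 9 burn out
  T.....
  TF...F
  TF...F
  F.....
  .F...F
  TTF..T
Step 4: 4 trees catch fire, 8 burn out
  T.....
  F.....
  F.....
  ......
  ......
  TF...F
Step 5: 2 trees catch fire, 4 burn out
  F.....
  ......
  ......
  ......
  ......
  F.....

F.....
......
......
......
......
F.....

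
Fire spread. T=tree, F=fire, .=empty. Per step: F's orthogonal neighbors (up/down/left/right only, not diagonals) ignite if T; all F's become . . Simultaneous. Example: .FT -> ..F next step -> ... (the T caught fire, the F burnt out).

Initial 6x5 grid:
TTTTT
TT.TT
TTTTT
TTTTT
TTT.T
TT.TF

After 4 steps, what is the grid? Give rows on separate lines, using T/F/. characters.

Step 1: 2 trees catch fire, 1 burn out
  TTTTT
  TT.TT
  TTTTT
  TTTTT
  TTT.F
  TT.F.
Step 2: 1 trees catch fire, 2 burn out
  TTTTT
  TT.TT
  TTTTT
  TTTTF
  TTT..
  TT...
Step 3: 2 trees catch fire, 1 burn out
  TTTTT
  TT.TT
  TTTTF
  TTTF.
  TTT..
  TT...
Step 4: 3 trees catch fire, 2 burn out
  TTTTT
  TT.TF
  TTTF.
  TTF..
  TTT..
  TT...

TTTTT
TT.TF
TTTF.
TTF..
TTT..
TT...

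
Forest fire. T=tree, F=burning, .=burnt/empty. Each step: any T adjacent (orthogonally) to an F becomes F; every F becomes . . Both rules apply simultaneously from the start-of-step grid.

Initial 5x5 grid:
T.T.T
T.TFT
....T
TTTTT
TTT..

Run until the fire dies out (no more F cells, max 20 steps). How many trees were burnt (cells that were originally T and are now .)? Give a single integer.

Step 1: +2 fires, +1 burnt (F count now 2)
Step 2: +3 fires, +2 burnt (F count now 3)
Step 3: +1 fires, +3 burnt (F count now 1)
Step 4: +1 fires, +1 burnt (F count now 1)
Step 5: +1 fires, +1 burnt (F count now 1)
Step 6: +2 fires, +1 burnt (F count now 2)
Step 7: +2 fires, +2 burnt (F count now 2)
Step 8: +1 fires, +2 burnt (F count now 1)
Step 9: +0 fires, +1 burnt (F count now 0)
Fire out after step 9
Initially T: 15, now '.': 23
Total burnt (originally-T cells now '.'): 13

Answer: 13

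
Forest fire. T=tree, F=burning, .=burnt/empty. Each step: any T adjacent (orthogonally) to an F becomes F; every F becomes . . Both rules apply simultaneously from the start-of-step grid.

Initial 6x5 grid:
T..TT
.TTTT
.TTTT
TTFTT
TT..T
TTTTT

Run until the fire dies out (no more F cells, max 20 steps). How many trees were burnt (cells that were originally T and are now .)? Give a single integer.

Answer: 22

Derivation:
Step 1: +3 fires, +1 burnt (F count now 3)
Step 2: +6 fires, +3 burnt (F count now 6)
Step 3: +6 fires, +6 burnt (F count now 6)
Step 4: +5 fires, +6 burnt (F count now 5)
Step 5: +2 fires, +5 burnt (F count now 2)
Step 6: +0 fires, +2 burnt (F count now 0)
Fire out after step 6
Initially T: 23, now '.': 29
Total burnt (originally-T cells now '.'): 22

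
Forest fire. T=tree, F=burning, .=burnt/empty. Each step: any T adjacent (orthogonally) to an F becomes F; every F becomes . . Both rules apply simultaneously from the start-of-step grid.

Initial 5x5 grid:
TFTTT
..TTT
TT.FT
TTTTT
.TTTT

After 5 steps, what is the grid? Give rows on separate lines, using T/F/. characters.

Step 1: 5 trees catch fire, 2 burn out
  F.FTT
  ..TFT
  TT..F
  TTTFT
  .TTTT
Step 2: 6 trees catch fire, 5 burn out
  ...FT
  ..F.F
  TT...
  TTF.F
  .TTFT
Step 3: 4 trees catch fire, 6 burn out
  ....F
  .....
  TT...
  TF...
  .TF.F
Step 4: 3 trees catch fire, 4 burn out
  .....
  .....
  TF...
  F....
  .F...
Step 5: 1 trees catch fire, 3 burn out
  .....
  .....
  F....
  .....
  .....

.....
.....
F....
.....
.....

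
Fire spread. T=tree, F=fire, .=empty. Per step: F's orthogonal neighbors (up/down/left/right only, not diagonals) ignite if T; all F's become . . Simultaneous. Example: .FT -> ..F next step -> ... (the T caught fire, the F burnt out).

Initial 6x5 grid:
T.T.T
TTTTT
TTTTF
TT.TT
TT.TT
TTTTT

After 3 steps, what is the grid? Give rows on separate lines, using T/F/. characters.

Step 1: 3 trees catch fire, 1 burn out
  T.T.T
  TTTTF
  TTTF.
  TT.TF
  TT.TT
  TTTTT
Step 2: 5 trees catch fire, 3 burn out
  T.T.F
  TTTF.
  TTF..
  TT.F.
  TT.TF
  TTTTT
Step 3: 4 trees catch fire, 5 burn out
  T.T..
  TTF..
  TF...
  TT...
  TT.F.
  TTTTF

T.T..
TTF..
TF...
TT...
TT.F.
TTTTF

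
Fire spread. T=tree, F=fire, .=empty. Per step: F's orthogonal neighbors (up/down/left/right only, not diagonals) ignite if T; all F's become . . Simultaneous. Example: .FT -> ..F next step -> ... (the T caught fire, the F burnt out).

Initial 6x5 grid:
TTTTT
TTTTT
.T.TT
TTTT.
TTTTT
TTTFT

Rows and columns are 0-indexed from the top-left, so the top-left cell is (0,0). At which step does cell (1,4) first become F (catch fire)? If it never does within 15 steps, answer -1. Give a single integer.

Step 1: cell (1,4)='T' (+3 fires, +1 burnt)
Step 2: cell (1,4)='T' (+4 fires, +3 burnt)
Step 3: cell (1,4)='T' (+4 fires, +4 burnt)
Step 4: cell (1,4)='T' (+4 fires, +4 burnt)
Step 5: cell (1,4)='F' (+5 fires, +4 burnt)
  -> target ignites at step 5
Step 6: cell (1,4)='.' (+3 fires, +5 burnt)
Step 7: cell (1,4)='.' (+2 fires, +3 burnt)
Step 8: cell (1,4)='.' (+1 fires, +2 burnt)
Step 9: cell (1,4)='.' (+0 fires, +1 burnt)
  fire out at step 9

5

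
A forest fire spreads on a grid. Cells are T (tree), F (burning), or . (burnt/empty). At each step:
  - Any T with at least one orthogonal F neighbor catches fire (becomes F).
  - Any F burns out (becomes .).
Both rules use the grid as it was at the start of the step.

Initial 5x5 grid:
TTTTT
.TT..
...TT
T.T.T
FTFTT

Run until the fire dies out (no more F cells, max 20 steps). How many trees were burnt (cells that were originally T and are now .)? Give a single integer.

Answer: 8

Derivation:
Step 1: +4 fires, +2 burnt (F count now 4)
Step 2: +1 fires, +4 burnt (F count now 1)
Step 3: +1 fires, +1 burnt (F count now 1)
Step 4: +1 fires, +1 burnt (F count now 1)
Step 5: +1 fires, +1 burnt (F count now 1)
Step 6: +0 fires, +1 burnt (F count now 0)
Fire out after step 6
Initially T: 15, now '.': 18
Total burnt (originally-T cells now '.'): 8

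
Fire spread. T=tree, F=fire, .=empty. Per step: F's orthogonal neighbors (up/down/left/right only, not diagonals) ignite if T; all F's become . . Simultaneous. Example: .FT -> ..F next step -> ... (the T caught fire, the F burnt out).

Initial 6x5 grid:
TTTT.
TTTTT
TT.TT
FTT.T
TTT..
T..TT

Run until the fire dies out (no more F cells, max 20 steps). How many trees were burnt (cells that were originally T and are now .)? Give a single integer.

Answer: 20

Derivation:
Step 1: +3 fires, +1 burnt (F count now 3)
Step 2: +5 fires, +3 burnt (F count now 5)
Step 3: +3 fires, +5 burnt (F count now 3)
Step 4: +2 fires, +3 burnt (F count now 2)
Step 5: +2 fires, +2 burnt (F count now 2)
Step 6: +3 fires, +2 burnt (F count now 3)
Step 7: +1 fires, +3 burnt (F count now 1)
Step 8: +1 fires, +1 burnt (F count now 1)
Step 9: +0 fires, +1 burnt (F count now 0)
Fire out after step 9
Initially T: 22, now '.': 28
Total burnt (originally-T cells now '.'): 20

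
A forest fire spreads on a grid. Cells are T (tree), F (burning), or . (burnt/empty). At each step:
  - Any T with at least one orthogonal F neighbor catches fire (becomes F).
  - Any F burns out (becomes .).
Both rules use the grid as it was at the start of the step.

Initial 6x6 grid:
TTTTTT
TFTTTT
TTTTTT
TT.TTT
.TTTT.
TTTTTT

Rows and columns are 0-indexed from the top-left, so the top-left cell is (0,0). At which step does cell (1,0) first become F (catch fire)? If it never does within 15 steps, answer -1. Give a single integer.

Step 1: cell (1,0)='F' (+4 fires, +1 burnt)
  -> target ignites at step 1
Step 2: cell (1,0)='.' (+6 fires, +4 burnt)
Step 3: cell (1,0)='.' (+5 fires, +6 burnt)
Step 4: cell (1,0)='.' (+6 fires, +5 burnt)
Step 5: cell (1,0)='.' (+6 fires, +6 burnt)
Step 6: cell (1,0)='.' (+3 fires, +6 burnt)
Step 7: cell (1,0)='.' (+1 fires, +3 burnt)
Step 8: cell (1,0)='.' (+1 fires, +1 burnt)
Step 9: cell (1,0)='.' (+0 fires, +1 burnt)
  fire out at step 9

1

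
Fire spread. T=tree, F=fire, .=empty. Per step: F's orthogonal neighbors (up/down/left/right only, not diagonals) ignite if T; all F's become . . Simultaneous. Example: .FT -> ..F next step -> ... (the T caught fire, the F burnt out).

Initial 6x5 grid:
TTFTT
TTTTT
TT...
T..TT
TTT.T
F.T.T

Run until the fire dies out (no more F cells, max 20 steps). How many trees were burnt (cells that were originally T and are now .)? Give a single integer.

Step 1: +4 fires, +2 burnt (F count now 4)
Step 2: +6 fires, +4 burnt (F count now 6)
Step 3: +5 fires, +6 burnt (F count now 5)
Step 4: +1 fires, +5 burnt (F count now 1)
Step 5: +0 fires, +1 burnt (F count now 0)
Fire out after step 5
Initially T: 20, now '.': 26
Total burnt (originally-T cells now '.'): 16

Answer: 16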